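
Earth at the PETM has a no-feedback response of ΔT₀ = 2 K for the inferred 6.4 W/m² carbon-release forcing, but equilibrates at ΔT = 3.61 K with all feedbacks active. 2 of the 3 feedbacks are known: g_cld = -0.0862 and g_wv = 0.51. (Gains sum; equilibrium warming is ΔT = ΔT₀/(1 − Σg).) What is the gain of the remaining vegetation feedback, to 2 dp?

0.02

Amplification A = ΔT/ΔT₀ = 3.61/2 = 1.805.
Total gain g = 1 − 1/A = 1 − 1/1.805 = 0.446.
Known gains sum to -0.0862 + 0.51 = 0.4238.
g_veg = 0.446 − 0.4238 = 0.02.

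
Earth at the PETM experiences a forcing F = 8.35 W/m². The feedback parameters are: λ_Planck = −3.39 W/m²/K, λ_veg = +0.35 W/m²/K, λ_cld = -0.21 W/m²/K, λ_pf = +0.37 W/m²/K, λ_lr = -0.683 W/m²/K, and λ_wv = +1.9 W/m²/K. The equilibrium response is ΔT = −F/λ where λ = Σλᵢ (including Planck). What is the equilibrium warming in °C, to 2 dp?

5.02 °C

Net feedback parameter λ = (−3.39) + (+0.35) + (-0.21) + (+0.37) + (-0.683) + (+1.9) = -1.663 W/m²/K.
ΔT = −F/λ = −8.35/(-1.663) = 5.02 °C.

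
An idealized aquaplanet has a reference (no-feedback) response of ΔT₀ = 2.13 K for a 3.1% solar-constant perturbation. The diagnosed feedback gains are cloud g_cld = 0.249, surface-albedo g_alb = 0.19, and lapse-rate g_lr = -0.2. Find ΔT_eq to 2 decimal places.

2.80 K

Total gain g = 0.249 + 0.19 − 0.2 = 0.239.
Amplification A = 1/(1 − 0.239) = 1.314.
ΔT = 2.13 × 1.314 = 2.80 K.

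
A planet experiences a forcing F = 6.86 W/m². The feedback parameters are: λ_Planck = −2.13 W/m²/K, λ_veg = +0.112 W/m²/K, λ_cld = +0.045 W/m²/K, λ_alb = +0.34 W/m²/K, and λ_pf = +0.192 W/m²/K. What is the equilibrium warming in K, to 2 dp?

Net feedback parameter λ = (−2.13) + (+0.112) + (+0.045) + (+0.34) + (+0.192) = -1.441 W/m²/K.
ΔT = −F/λ = −6.86/(-1.441) = 4.76 K.

4.76 K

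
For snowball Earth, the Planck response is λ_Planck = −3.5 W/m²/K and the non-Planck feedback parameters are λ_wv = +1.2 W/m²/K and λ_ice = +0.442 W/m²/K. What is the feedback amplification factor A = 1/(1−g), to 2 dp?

Convert to gains: g_wv = 1.2/3.5 = 0.3429; g_ice = 0.442/3.5 = 0.1263.
Total gain g = 0.4692.
A = 1/(1 − 0.4692) = 1.88.

1.88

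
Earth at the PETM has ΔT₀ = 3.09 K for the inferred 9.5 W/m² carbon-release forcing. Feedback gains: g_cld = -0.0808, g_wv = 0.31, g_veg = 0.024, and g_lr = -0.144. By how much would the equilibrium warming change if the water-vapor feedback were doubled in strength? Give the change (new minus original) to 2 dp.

1.85 K

Original: g = 0.1092, ΔT = 3.09/(1−0.1092) = 3.4688 K.
With doubled water-vapor: g' = 0.4192, ΔT' = 3.09/(1−0.4192) = 5.3202 K.
Change = 5.3202 − 3.4688 = 1.85 K.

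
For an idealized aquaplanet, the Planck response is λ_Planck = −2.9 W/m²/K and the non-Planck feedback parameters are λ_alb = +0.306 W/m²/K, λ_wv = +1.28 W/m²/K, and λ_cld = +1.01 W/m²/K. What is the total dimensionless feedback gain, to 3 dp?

0.895

Convert to gains: g_alb = 0.306/2.9 = 0.1055; g_wv = 1.28/2.9 = 0.4414; g_cld = 1.01/2.9 = 0.3483.
Total gain g = 0.8952.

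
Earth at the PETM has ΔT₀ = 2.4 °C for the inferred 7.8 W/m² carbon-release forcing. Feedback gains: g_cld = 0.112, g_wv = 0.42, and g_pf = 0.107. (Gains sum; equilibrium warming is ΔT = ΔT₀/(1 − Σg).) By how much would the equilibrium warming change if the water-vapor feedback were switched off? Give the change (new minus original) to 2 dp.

Original: g = 0.639, ΔT = 2.4/(1−0.639) = 6.6482 °C.
Without water-vapor: g' = 0.219, ΔT' = 2.4/(1−0.219) = 3.0730 °C.
Change = 3.0730 − 6.6482 = -3.58 °C.

-3.58 °C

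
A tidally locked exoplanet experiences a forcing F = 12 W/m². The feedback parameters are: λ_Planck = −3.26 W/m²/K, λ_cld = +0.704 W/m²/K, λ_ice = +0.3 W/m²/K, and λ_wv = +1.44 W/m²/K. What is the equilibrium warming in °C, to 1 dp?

14.7 °C

Net feedback parameter λ = (−3.26) + (+0.704) + (+0.3) + (+1.44) = -0.816 W/m²/K.
ΔT = −F/λ = −12/(-0.816) = 14.7 °C.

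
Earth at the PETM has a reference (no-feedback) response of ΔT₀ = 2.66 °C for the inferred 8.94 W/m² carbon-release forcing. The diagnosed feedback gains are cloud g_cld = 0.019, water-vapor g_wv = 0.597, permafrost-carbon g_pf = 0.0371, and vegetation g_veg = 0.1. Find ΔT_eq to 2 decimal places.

Total gain g = 0.019 + 0.597 + 0.0371 + 0.1 = 0.7531.
Amplification A = 1/(1 − 0.7531) = 4.05.
ΔT = 2.66 × 4.05 = 10.77 °C.

10.77 °C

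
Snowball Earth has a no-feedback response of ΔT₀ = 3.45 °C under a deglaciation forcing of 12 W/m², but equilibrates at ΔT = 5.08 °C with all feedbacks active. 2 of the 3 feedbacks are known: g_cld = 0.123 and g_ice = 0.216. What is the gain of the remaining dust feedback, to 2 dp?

-0.02

Amplification A = ΔT/ΔT₀ = 5.08/3.45 = 1.472.
Total gain g = 1 − 1/A = 1 − 1/1.472 = 0.3207.
Known gains sum to 0.123 + 0.216 = 0.339.
g_dust = 0.3207 − 0.339 = -0.02.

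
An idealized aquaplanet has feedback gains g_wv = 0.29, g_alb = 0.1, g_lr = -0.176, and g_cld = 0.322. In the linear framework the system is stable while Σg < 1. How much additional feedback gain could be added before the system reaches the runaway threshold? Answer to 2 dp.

Current total gain = 0.29 + 0.1 − 0.176 + 0.322 = 0.536.
Margin to runaway = 1 − 0.536 = 0.46.

0.46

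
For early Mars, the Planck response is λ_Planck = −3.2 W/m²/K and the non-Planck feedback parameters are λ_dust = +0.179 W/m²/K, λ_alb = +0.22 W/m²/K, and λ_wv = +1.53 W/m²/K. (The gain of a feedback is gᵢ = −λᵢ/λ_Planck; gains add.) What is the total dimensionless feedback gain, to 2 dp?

Convert to gains: g_dust = 0.179/3.2 = 0.05594; g_alb = 0.22/3.2 = 0.06875; g_wv = 1.53/3.2 = 0.4781.
Total gain g = 0.60279.

0.60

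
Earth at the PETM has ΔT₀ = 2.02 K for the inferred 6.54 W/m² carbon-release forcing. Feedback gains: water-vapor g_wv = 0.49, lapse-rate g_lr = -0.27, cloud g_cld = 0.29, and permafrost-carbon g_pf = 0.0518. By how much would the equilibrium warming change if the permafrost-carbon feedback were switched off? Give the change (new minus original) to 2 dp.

-0.49 K

Original: g = 0.5618, ΔT = 2.02/(1−0.5618) = 4.6098 K.
Without permafrost-carbon: g' = 0.51, ΔT' = 2.02/(1−0.51) = 4.1224 K.
Change = 4.1224 − 4.6098 = -0.49 K.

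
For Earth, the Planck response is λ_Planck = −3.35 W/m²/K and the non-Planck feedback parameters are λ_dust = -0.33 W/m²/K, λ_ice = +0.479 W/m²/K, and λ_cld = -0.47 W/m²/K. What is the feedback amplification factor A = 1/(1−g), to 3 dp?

0.913

Convert to gains: g_dust = -0.33/3.35 = -0.09851; g_ice = 0.479/3.35 = 0.143; g_cld = -0.47/3.35 = -0.1403.
Total gain g = -0.09581.
A = 1/(1 + 0.09581) = 0.913.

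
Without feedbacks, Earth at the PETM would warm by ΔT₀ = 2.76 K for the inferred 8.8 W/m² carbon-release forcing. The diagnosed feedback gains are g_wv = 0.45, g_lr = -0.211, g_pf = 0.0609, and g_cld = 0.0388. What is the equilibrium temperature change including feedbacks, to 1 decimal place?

Total gain g = 0.45 − 0.211 + 0.0609 + 0.0388 = 0.3387.
Amplification A = 1/(1 − 0.3387) = 1.512.
ΔT = 2.76 × 1.512 = 4.2 K.

4.2 K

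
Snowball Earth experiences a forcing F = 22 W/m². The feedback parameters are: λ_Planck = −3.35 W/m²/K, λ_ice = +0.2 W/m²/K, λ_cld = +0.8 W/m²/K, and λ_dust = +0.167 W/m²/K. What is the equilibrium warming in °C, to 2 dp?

10.08 °C

Net feedback parameter λ = (−3.35) + (+0.2) + (+0.8) + (+0.167) = -2.183 W/m²/K.
ΔT = −F/λ = −22/(-2.183) = 10.08 °C.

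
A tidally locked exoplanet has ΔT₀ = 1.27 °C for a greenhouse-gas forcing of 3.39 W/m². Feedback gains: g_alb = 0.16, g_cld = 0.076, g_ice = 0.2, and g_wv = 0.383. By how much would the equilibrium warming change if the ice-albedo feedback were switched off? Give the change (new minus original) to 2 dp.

-3.68 °C

Original: g = 0.819, ΔT = 1.27/(1−0.819) = 7.0166 °C.
Without ice-albedo: g' = 0.619, ΔT' = 1.27/(1−0.619) = 3.3333 °C.
Change = 3.3333 − 7.0166 = -3.68 °C.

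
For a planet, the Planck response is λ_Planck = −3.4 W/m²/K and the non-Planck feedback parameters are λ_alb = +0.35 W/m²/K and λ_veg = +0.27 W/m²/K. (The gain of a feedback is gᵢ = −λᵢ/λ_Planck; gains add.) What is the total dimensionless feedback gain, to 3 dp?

Convert to gains: g_alb = 0.35/3.4 = 0.1029; g_veg = 0.27/3.4 = 0.07941.
Total gain g = 0.18231.

0.182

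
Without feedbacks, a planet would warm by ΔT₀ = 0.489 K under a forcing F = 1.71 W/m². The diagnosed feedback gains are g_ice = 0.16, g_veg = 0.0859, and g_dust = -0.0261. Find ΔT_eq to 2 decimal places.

0.63 K

Total gain g = 0.16 + 0.0859 − 0.0261 = 0.2198.
Amplification A = 1/(1 − 0.2198) = 1.282.
ΔT = 0.489 × 1.282 = 0.63 K.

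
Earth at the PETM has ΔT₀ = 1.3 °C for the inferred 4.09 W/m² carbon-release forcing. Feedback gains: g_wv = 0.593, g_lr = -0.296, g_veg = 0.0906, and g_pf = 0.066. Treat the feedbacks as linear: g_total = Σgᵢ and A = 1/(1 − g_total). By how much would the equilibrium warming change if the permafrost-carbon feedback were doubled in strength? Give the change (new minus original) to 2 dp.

0.33 °C

Original: g = 0.4536, ΔT = 1.3/(1−0.4536) = 2.3792 °C.
With doubled permafrost-carbon: g' = 0.5196, ΔT' = 1.3/(1−0.5196) = 2.7061 °C.
Change = 2.7061 − 2.3792 = 0.33 °C.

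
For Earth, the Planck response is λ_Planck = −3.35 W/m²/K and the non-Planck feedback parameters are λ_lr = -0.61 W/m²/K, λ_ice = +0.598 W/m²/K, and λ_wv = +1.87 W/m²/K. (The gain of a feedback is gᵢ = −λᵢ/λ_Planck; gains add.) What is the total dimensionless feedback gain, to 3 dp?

0.555

Convert to gains: g_lr = -0.61/3.35 = -0.1821; g_ice = 0.598/3.35 = 0.1785; g_wv = 1.87/3.35 = 0.5582.
Total gain g = 0.5546.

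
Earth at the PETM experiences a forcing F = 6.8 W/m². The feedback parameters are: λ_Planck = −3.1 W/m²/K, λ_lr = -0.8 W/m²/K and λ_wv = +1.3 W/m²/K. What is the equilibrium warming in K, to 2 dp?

Net feedback parameter λ = (−3.1) + (-0.8) + (+1.3) = -2.6 W/m²/K.
ΔT = −F/λ = −6.8/(-2.6) = 2.62 K.

2.62 K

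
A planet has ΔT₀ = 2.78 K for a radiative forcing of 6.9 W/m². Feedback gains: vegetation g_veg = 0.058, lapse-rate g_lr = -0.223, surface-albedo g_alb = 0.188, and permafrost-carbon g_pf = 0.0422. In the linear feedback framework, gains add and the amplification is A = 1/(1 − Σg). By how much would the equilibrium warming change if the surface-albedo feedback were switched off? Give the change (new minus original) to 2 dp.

-0.50 K

Original: g = 0.0652, ΔT = 2.78/(1−0.0652) = 2.9739 K.
Without surface-albedo: g' = -0.1228, ΔT' = 2.78/(1+0.1228) = 2.4760 K.
Change = 2.4760 − 2.9739 = -0.50 K.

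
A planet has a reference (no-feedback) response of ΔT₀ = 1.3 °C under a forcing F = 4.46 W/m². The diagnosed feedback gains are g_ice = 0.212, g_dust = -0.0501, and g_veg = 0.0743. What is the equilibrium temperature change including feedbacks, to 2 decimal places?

Total gain g = 0.212 − 0.0501 + 0.0743 = 0.2362.
Amplification A = 1/(1 − 0.2362) = 1.309.
ΔT = 1.3 × 1.309 = 1.70 °C.

1.70 °C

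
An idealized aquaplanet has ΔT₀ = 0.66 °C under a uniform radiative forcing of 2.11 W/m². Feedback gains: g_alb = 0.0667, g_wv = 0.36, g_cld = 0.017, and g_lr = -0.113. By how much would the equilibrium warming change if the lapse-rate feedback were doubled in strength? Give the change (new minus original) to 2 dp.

-0.14 °C

Original: g = 0.3307, ΔT = 0.66/(1−0.3307) = 0.9861 °C.
With doubled lapse-rate: g' = 0.2177, ΔT' = 0.66/(1−0.2177) = 0.8437 °C.
Change = 0.8437 − 0.9861 = -0.14 °C.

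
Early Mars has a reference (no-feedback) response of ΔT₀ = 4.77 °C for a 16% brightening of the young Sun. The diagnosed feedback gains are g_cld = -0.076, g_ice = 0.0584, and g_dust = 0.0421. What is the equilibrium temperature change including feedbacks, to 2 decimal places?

Total gain g = -0.076 + 0.0584 + 0.0421 = 0.0245.
Amplification A = 1/(1 − 0.0245) = 1.025.
ΔT = 4.77 × 1.025 = 4.89 °C.

4.89 °C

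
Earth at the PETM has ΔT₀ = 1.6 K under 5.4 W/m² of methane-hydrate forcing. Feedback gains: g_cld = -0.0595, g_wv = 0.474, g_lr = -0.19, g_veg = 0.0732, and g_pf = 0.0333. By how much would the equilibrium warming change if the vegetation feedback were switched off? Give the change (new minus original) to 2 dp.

-0.24 K

Original: g = 0.331, ΔT = 1.6/(1−0.331) = 2.3916 K.
Without vegetation: g' = 0.2578, ΔT' = 1.6/(1−0.2578) = 2.1558 K.
Change = 2.1558 − 2.3916 = -0.24 K.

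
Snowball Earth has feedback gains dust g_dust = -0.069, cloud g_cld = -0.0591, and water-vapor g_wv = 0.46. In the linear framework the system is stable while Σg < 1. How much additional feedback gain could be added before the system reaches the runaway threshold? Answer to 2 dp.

0.67

Current total gain = -0.069 − 0.0591 + 0.46 = 0.3319.
Margin to runaway = 1 − 0.3319 = 0.67.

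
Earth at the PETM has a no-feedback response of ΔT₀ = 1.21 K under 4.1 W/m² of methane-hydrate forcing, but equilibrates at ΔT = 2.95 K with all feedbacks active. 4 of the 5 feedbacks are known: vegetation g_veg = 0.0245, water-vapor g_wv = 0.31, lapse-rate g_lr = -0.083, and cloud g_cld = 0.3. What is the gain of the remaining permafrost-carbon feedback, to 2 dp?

Amplification A = ΔT/ΔT₀ = 2.95/1.21 = 2.438.
Total gain g = 1 − 1/A = 1 − 1/2.438 = 0.5898.
Known gains sum to 0.0245 + 0.31 − 0.083 + 0.3 = 0.5515.
g_pf = 0.5898 − 0.5515 = 0.04.

0.04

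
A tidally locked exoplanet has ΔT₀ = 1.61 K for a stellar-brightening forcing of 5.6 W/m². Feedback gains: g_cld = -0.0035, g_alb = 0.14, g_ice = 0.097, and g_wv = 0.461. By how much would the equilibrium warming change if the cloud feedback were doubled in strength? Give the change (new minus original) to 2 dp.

-0.06 K

Original: g = 0.6945, ΔT = 1.61/(1−0.6945) = 5.2700 K.
With doubled cloud: g' = 0.691, ΔT' = 1.61/(1−0.691) = 5.2104 K.
Change = 5.2104 − 5.2700 = -0.06 K.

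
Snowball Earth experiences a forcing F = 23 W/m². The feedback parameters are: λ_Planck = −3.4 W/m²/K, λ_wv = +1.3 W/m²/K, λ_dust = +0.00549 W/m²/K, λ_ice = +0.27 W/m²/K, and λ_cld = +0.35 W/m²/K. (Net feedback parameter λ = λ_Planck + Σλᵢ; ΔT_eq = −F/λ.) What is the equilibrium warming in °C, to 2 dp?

Net feedback parameter λ = (−3.4) + (+1.3) + (+0.00549) + (+0.27) + (+0.35) = -1.47451 W/m²/K.
ΔT = −F/λ = −23/(-1.47451) = 15.60 °C.

15.60 °C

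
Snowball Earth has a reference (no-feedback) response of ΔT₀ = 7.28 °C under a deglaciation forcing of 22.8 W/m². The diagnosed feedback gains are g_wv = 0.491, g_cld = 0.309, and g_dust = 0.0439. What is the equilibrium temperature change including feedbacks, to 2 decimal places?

46.64 °C

Total gain g = 0.491 + 0.309 + 0.0439 = 0.8439.
Amplification A = 1/(1 − 0.8439) = 6.406.
ΔT = 7.28 × 6.406 = 46.64 °C.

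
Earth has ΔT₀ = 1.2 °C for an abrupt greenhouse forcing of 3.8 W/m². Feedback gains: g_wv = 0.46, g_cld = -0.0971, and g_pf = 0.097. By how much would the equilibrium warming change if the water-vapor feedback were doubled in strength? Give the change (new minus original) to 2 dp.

12.76 °C

Original: g = 0.4599, ΔT = 1.2/(1−0.4599) = 2.2218 °C.
With doubled water-vapor: g' = 0.9199, ΔT' = 1.2/(1−0.9199) = 14.9813 °C.
Change = 14.9813 − 2.2218 = 12.76 °C.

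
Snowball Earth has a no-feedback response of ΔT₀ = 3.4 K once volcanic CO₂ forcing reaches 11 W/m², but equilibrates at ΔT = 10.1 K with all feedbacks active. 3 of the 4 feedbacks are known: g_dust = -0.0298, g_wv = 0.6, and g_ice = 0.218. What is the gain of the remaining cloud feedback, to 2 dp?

Amplification A = ΔT/ΔT₀ = 10.1/3.4 = 2.971.
Total gain g = 1 − 1/A = 1 − 1/2.971 = 0.6634.
Known gains sum to -0.0298 + 0.6 + 0.218 = 0.7882.
g_cld = 0.6634 − 0.7882 = -0.12.

-0.12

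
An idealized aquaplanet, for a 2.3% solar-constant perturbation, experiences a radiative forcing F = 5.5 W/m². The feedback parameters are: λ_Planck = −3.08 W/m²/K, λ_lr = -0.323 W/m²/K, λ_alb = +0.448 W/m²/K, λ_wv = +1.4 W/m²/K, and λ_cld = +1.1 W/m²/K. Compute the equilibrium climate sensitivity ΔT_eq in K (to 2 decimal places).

Net feedback parameter λ = (−3.08) + (-0.323) + (+0.448) + (+1.4) + (+1.1) = -0.455 W/m²/K.
ΔT = −F/λ = −5.5/(-0.455) = 12.09 K.

12.09 K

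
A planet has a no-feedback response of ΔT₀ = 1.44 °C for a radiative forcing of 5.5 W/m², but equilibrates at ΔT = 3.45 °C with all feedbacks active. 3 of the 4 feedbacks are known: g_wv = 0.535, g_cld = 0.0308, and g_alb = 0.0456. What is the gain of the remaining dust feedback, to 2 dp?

-0.03

Amplification A = ΔT/ΔT₀ = 3.45/1.44 = 2.396.
Total gain g = 1 − 1/A = 1 − 1/2.396 = 0.5826.
Known gains sum to 0.535 + 0.0308 + 0.0456 = 0.6114.
g_dust = 0.5826 − 0.6114 = -0.03.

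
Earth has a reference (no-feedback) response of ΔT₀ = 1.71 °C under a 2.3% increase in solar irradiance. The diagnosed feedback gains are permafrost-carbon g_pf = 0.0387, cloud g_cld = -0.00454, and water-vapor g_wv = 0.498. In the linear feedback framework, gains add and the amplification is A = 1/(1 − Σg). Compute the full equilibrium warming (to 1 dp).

3.7 °C

Total gain g = 0.0387 − 0.00454 + 0.498 = 0.53216.
Amplification A = 1/(1 − 0.53216) = 2.137.
ΔT = 1.71 × 2.137 = 3.7 °C.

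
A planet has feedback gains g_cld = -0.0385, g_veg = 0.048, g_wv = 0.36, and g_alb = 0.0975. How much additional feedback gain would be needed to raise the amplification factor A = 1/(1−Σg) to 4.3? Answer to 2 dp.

0.30

Current total gain = 0.467.
Target gain for A = 4.3: g* = 1 − 1/4.3 = 0.7674.
Additional gain needed = 0.7674 − 0.467 = 0.30.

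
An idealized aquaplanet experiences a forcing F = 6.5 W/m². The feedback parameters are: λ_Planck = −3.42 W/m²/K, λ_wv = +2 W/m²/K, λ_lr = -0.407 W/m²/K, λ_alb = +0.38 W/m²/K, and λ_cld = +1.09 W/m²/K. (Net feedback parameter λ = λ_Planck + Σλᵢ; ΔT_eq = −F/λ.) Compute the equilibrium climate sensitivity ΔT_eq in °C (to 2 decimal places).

Net feedback parameter λ = (−3.42) + (+2) + (-0.407) + (+0.38) + (+1.09) = -0.357 W/m²/K.
ΔT = −F/λ = −6.5/(-0.357) = 18.21 °C.

18.21 °C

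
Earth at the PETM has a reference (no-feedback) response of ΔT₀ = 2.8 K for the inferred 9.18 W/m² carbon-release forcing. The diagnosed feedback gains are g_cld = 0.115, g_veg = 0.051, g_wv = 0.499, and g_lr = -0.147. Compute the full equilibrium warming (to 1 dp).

5.8 K

Total gain g = 0.115 + 0.051 + 0.499 − 0.147 = 0.518.
Amplification A = 1/(1 − 0.518) = 2.075.
ΔT = 2.8 × 2.075 = 5.8 K.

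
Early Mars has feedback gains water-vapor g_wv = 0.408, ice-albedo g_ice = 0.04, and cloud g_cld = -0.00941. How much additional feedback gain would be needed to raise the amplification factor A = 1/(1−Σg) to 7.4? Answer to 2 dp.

0.43

Current total gain = 0.43859.
Target gain for A = 7.4: g* = 1 − 1/7.4 = 0.8649.
Additional gain needed = 0.8649 − 0.43859 = 0.43.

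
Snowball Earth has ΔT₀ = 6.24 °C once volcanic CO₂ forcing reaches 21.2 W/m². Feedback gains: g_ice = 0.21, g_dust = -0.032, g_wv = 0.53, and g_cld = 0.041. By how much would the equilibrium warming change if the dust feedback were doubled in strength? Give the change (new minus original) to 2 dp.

-2.81 °C

Original: g = 0.749, ΔT = 6.24/(1−0.749) = 24.8606 °C.
With doubled dust: g' = 0.717, ΔT' = 6.24/(1−0.717) = 22.0495 °C.
Change = 22.0495 − 24.8606 = -2.81 °C.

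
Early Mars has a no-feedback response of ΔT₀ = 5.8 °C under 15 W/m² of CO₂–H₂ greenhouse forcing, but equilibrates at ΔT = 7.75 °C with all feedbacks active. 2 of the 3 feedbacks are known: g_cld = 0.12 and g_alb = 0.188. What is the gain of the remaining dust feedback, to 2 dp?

Amplification A = ΔT/ΔT₀ = 7.75/5.8 = 1.336.
Total gain g = 1 − 1/A = 1 − 1/1.336 = 0.2515.
Known gains sum to 0.12 + 0.188 = 0.308.
g_dust = 0.2515 − 0.308 = -0.06.

-0.06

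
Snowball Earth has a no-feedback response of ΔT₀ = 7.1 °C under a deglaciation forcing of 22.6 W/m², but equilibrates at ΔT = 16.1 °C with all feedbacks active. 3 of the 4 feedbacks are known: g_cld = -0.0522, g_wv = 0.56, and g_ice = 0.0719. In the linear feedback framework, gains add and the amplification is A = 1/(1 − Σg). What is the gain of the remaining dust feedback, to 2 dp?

Amplification A = ΔT/ΔT₀ = 16.1/7.1 = 2.268.
Total gain g = 1 − 1/A = 1 − 1/2.268 = 0.5591.
Known gains sum to -0.0522 + 0.56 + 0.0719 = 0.5797.
g_dust = 0.5591 − 0.5797 = -0.02.

-0.02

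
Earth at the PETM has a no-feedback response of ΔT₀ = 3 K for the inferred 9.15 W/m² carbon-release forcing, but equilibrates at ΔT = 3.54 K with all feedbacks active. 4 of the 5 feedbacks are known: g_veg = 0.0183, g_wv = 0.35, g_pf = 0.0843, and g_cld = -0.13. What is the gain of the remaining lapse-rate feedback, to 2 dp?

-0.17

Amplification A = ΔT/ΔT₀ = 3.54/3 = 1.18.
Total gain g = 1 − 1/A = 1 − 1/1.18 = 0.1525.
Known gains sum to 0.0183 + 0.35 + 0.0843 − 0.13 = 0.3226.
g_lr = 0.1525 − 0.3226 = -0.17.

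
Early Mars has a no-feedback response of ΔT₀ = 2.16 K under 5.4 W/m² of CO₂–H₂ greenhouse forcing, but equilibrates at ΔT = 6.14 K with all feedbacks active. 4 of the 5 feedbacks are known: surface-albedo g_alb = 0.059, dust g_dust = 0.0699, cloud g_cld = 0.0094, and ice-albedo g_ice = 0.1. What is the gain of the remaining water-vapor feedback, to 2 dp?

0.41

Amplification A = ΔT/ΔT₀ = 6.14/2.16 = 2.843.
Total gain g = 1 − 1/A = 1 − 1/2.843 = 0.6483.
Known gains sum to 0.059 + 0.0699 + 0.0094 + 0.1 = 0.2383.
g_wv = 0.6483 − 0.2383 = 0.41.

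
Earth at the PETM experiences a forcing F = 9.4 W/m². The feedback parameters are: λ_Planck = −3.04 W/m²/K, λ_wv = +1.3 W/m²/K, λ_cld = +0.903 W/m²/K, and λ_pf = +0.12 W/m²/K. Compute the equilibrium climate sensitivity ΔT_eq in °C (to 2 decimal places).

Net feedback parameter λ = (−3.04) + (+1.3) + (+0.903) + (+0.12) = -0.717 W/m²/K.
ΔT = −F/λ = −9.4/(-0.717) = 13.11 °C.

13.11 °C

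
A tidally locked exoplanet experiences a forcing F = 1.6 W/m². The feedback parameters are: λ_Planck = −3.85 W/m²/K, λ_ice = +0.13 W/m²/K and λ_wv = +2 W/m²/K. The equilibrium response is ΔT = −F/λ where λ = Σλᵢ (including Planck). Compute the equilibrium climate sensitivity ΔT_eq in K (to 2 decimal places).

Net feedback parameter λ = (−3.85) + (+0.13) + (+2) = -1.72 W/m²/K.
ΔT = −F/λ = −1.6/(-1.72) = 0.93 K.

0.93 K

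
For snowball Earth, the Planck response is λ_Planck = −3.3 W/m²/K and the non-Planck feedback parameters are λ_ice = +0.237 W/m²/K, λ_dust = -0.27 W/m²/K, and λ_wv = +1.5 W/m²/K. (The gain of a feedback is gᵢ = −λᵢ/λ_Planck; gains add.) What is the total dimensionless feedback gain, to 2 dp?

Convert to gains: g_ice = 0.237/3.3 = 0.07182; g_dust = -0.27/3.3 = -0.08182; g_wv = 1.5/3.3 = 0.4545.
Total gain g = 0.4445.

0.44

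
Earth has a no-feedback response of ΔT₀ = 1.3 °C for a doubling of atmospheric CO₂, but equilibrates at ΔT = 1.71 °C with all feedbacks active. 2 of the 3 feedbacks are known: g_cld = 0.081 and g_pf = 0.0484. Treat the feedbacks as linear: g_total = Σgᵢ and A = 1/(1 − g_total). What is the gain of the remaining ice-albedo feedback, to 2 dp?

0.11

Amplification A = ΔT/ΔT₀ = 1.71/1.3 = 1.315.
Total gain g = 1 − 1/A = 1 − 1/1.315 = 0.2395.
Known gains sum to 0.081 + 0.0484 = 0.1294.
g_ice = 0.2395 − 0.1294 = 0.11.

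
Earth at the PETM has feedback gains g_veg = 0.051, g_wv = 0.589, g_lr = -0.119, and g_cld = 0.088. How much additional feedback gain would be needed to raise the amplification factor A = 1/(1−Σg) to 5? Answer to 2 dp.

0.19

Current total gain = 0.609.
Target gain for A = 5: g* = 1 − 1/5 = 0.8.
Additional gain needed = 0.8 − 0.609 = 0.19.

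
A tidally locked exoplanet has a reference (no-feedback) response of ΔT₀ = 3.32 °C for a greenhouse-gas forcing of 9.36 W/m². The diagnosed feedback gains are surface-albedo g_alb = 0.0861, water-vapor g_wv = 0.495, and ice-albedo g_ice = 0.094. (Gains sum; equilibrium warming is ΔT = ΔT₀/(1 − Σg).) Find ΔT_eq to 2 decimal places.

10.22 °C

Total gain g = 0.0861 + 0.495 + 0.094 = 0.6751.
Amplification A = 1/(1 − 0.6751) = 3.078.
ΔT = 3.32 × 3.078 = 10.22 °C.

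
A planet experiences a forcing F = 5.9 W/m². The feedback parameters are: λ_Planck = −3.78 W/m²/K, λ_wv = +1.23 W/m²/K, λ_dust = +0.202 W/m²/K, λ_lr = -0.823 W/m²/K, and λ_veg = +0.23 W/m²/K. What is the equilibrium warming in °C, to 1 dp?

Net feedback parameter λ = (−3.78) + (+1.23) + (+0.202) + (-0.823) + (+0.23) = -2.941 W/m²/K.
ΔT = −F/λ = −5.9/(-2.941) = 2.0 °C.

2.0 °C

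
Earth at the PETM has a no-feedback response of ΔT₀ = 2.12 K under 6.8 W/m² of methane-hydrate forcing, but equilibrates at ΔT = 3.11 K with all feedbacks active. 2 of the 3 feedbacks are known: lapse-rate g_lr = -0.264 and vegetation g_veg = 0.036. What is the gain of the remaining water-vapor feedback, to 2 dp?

0.55

Amplification A = ΔT/ΔT₀ = 3.11/2.12 = 1.467.
Total gain g = 1 − 1/A = 1 − 1/1.467 = 0.3183.
Known gains sum to -0.264 + 0.036 = -0.228.
g_wv = 0.3183 + 0.228 = 0.55.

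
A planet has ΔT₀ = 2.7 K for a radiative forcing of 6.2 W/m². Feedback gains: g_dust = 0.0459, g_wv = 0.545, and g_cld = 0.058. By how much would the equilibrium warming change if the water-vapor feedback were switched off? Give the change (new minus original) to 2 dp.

Original: g = 0.6489, ΔT = 2.7/(1−0.6489) = 7.6901 K.
Without water-vapor: g' = 0.1039, ΔT' = 2.7/(1−0.1039) = 3.0131 K.
Change = 3.0131 − 7.6901 = -4.68 K.

-4.68 K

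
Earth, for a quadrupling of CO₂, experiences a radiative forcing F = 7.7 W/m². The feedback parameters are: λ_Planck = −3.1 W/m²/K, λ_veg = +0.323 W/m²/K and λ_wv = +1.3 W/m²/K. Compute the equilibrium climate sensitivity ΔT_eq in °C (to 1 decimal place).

Net feedback parameter λ = (−3.1) + (+0.323) + (+1.3) = -1.477 W/m²/K.
ΔT = −F/λ = −7.7/(-1.477) = 5.2 °C.

5.2 °C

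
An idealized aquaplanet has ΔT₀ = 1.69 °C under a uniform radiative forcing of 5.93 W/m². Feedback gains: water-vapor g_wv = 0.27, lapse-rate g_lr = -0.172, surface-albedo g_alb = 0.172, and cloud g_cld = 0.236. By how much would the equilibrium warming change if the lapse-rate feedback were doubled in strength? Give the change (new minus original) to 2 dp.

Original: g = 0.506, ΔT = 1.69/(1−0.506) = 3.4211 °C.
With doubled lapse-rate: g' = 0.334, ΔT' = 1.69/(1−0.334) = 2.5375 °C.
Change = 2.5375 − 3.4211 = -0.88 °C.

-0.88 °C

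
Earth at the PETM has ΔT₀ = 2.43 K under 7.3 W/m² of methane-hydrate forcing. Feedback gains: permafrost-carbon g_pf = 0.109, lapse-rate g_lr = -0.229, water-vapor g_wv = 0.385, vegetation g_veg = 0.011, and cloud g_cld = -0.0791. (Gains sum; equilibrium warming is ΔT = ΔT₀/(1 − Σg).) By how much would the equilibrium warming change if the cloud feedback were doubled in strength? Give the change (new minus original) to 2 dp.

-0.27 K

Original: g = 0.1969, ΔT = 2.43/(1−0.1969) = 3.0258 K.
With doubled cloud: g' = 0.1178, ΔT' = 2.43/(1−0.1178) = 2.7545 K.
Change = 2.7545 − 3.0258 = -0.27 K.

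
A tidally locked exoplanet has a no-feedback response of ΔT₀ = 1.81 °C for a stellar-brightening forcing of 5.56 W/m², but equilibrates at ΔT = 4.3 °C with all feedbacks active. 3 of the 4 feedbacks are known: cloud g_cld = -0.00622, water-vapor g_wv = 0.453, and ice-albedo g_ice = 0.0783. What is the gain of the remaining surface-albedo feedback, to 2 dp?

0.05

Amplification A = ΔT/ΔT₀ = 4.3/1.81 = 2.376.
Total gain g = 1 − 1/A = 1 − 1/2.376 = 0.5791.
Known gains sum to -0.00622 + 0.453 + 0.0783 = 0.52508.
g_alb = 0.5791 − 0.52508 = 0.05.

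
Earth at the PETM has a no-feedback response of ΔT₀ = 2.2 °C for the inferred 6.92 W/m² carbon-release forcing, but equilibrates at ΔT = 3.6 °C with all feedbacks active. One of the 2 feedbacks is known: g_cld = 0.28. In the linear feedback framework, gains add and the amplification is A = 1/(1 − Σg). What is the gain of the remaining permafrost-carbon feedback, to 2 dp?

0.11

Amplification A = ΔT/ΔT₀ = 3.6/2.2 = 1.636.
Total gain g = 1 − 1/A = 1 − 1/1.636 = 0.3888.
The known gain is 0.28.
g_pf = 0.3888 − 0.28 = 0.11.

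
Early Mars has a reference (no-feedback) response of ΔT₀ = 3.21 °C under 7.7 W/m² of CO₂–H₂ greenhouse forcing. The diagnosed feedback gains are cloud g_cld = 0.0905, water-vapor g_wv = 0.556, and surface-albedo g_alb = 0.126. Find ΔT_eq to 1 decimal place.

Total gain g = 0.0905 + 0.556 + 0.126 = 0.7725.
Amplification A = 1/(1 − 0.7725) = 4.396.
ΔT = 3.21 × 4.396 = 14.1 °C.

14.1 °C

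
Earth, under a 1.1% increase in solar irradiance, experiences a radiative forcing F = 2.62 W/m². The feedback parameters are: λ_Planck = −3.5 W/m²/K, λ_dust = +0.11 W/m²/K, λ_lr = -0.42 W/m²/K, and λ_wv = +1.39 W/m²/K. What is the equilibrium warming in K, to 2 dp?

Net feedback parameter λ = (−3.5) + (+0.11) + (-0.42) + (+1.39) = -2.42 W/m²/K.
ΔT = −F/λ = −2.62/(-2.42) = 1.08 K.

1.08 K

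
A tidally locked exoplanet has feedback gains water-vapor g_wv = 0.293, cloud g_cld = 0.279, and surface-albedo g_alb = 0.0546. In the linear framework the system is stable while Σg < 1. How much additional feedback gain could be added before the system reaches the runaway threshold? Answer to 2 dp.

Current total gain = 0.293 + 0.279 + 0.0546 = 0.6266.
Margin to runaway = 1 − 0.6266 = 0.37.

0.37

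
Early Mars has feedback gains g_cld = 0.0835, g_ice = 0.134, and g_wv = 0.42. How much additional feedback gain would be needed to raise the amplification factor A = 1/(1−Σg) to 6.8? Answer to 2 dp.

Current total gain = 0.6375.
Target gain for A = 6.8: g* = 1 − 1/6.8 = 0.8529.
Additional gain needed = 0.8529 − 0.6375 = 0.22.

0.22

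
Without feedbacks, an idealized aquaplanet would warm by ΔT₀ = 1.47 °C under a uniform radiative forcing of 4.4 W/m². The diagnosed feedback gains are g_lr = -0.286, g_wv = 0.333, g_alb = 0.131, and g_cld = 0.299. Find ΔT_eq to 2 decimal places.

Total gain g = -0.286 + 0.333 + 0.131 + 0.299 = 0.477.
Amplification A = 1/(1 − 0.477) = 1.912.
ΔT = 1.47 × 1.912 = 2.81 °C.

2.81 °C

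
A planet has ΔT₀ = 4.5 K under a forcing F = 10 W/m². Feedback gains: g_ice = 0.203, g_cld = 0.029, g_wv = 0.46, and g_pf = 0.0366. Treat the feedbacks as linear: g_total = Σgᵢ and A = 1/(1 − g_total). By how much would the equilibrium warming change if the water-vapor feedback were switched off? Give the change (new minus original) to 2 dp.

Original: g = 0.7286, ΔT = 4.5/(1−0.7286) = 16.5807 K.
Without water-vapor: g' = 0.2686, ΔT' = 4.5/(1−0.2686) = 6.1526 K.
Change = 6.1526 − 16.5807 = -10.43 K.

-10.43 K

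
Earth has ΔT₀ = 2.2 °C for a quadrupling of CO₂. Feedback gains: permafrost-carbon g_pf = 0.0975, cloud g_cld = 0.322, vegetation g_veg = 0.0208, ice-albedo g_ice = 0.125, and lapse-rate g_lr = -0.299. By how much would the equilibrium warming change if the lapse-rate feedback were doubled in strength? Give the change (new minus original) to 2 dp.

Original: g = 0.2663, ΔT = 2.2/(1−0.2663) = 2.9985 °C.
With doubled lapse-rate: g' = -0.0327, ΔT' = 2.2/(1+0.0327) = 2.1303 °C.
Change = 2.1303 − 2.9985 = -0.87 °C.

-0.87 °C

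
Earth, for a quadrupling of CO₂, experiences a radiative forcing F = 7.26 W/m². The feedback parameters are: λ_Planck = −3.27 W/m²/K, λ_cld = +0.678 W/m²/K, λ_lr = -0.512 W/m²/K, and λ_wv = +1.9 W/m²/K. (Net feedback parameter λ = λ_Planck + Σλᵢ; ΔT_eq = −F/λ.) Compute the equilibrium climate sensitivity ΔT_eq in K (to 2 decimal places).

6.03 K

Net feedback parameter λ = (−3.27) + (+0.678) + (-0.512) + (+1.9) = -1.204 W/m²/K.
ΔT = −F/λ = −7.26/(-1.204) = 6.03 K.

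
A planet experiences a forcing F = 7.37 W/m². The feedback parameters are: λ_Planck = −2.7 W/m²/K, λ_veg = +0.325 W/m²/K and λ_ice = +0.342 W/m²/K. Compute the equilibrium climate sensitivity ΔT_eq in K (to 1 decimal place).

Net feedback parameter λ = (−2.7) + (+0.325) + (+0.342) = -2.033 W/m²/K.
ΔT = −F/λ = −7.37/(-2.033) = 3.6 K.

3.6 K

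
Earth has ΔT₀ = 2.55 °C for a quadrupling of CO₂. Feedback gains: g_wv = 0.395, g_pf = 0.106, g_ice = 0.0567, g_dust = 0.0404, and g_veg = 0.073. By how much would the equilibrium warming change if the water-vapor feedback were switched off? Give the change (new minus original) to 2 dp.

-4.23 °C

Original: g = 0.6711, ΔT = 2.55/(1−0.6711) = 7.7531 °C.
Without water-vapor: g' = 0.2761, ΔT' = 2.55/(1−0.2761) = 3.5226 °C.
Change = 3.5226 − 7.7531 = -4.23 °C.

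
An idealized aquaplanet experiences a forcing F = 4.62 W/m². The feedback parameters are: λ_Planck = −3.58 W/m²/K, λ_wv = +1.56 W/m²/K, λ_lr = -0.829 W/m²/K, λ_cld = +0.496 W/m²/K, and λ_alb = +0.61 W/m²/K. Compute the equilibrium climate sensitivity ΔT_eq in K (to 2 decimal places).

Net feedback parameter λ = (−3.58) + (+1.56) + (-0.829) + (+0.496) + (+0.61) = -1.743 W/m²/K.
ΔT = −F/λ = −4.62/(-1.743) = 2.65 K.

2.65 K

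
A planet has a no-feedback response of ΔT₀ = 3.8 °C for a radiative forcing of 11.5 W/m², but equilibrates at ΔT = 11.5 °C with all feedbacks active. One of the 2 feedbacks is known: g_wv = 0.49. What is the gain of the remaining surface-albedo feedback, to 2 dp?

Amplification A = ΔT/ΔT₀ = 11.5/3.8 = 3.026.
Total gain g = 1 − 1/A = 1 − 1/3.026 = 0.6695.
The known gain is 0.49.
g_alb = 0.6695 − 0.49 = 0.18.

0.18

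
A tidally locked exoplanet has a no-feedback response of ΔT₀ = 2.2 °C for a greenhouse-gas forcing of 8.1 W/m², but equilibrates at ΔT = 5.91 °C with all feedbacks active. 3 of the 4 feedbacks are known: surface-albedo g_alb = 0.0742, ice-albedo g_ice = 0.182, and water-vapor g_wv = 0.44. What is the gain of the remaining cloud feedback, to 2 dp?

-0.07

Amplification A = ΔT/ΔT₀ = 5.91/2.2 = 2.686.
Total gain g = 1 − 1/A = 1 − 1/2.686 = 0.6277.
Known gains sum to 0.0742 + 0.182 + 0.44 = 0.6962.
g_cld = 0.6277 − 0.6962 = -0.07.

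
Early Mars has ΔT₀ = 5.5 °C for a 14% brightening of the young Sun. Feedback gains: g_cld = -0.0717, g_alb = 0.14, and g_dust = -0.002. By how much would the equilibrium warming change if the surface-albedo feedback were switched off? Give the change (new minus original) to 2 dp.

-0.77 °C

Original: g = 0.0663, ΔT = 5.5/(1−0.0663) = 5.8905 °C.
Without surface-albedo: g' = -0.0737, ΔT' = 5.5/(1+0.0737) = 5.1225 °C.
Change = 5.1225 − 5.8905 = -0.77 °C.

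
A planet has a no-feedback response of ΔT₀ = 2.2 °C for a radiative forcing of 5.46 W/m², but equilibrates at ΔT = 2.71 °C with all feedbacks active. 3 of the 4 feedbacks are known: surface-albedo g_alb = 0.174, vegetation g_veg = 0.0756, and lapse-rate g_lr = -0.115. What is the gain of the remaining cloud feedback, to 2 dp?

0.05

Amplification A = ΔT/ΔT₀ = 2.71/2.2 = 1.232.
Total gain g = 1 − 1/A = 1 − 1/1.232 = 0.1883.
Known gains sum to 0.174 + 0.0756 − 0.115 = 0.1346.
g_cld = 0.1883 − 0.1346 = 0.05.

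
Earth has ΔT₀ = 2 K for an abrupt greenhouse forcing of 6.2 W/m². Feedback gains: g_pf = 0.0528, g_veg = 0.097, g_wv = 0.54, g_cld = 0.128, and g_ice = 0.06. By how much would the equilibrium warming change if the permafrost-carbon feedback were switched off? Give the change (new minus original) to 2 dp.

-4.94 K

Original: g = 0.8778, ΔT = 2/(1−0.8778) = 16.3666 K.
Without permafrost-carbon: g' = 0.825, ΔT' = 2/(1−0.825) = 11.4286 K.
Change = 11.4286 − 16.3666 = -4.94 K.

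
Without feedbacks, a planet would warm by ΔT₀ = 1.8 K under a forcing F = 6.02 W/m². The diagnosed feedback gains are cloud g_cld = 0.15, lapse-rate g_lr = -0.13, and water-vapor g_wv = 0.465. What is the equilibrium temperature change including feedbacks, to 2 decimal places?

Total gain g = 0.15 − 0.13 + 0.465 = 0.485.
Amplification A = 1/(1 − 0.485) = 1.942.
ΔT = 1.8 × 1.942 = 3.50 K.

3.50 K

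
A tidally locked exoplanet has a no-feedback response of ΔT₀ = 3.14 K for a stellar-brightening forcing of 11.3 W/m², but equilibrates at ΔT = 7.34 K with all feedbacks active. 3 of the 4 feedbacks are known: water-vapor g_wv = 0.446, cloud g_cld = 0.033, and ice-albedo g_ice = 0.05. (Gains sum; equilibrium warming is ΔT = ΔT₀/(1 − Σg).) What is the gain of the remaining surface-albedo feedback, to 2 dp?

Amplification A = ΔT/ΔT₀ = 7.34/3.14 = 2.338.
Total gain g = 1 − 1/A = 1 − 1/2.338 = 0.5723.
Known gains sum to 0.446 + 0.033 + 0.05 = 0.529.
g_alb = 0.5723 − 0.529 = 0.04.

0.04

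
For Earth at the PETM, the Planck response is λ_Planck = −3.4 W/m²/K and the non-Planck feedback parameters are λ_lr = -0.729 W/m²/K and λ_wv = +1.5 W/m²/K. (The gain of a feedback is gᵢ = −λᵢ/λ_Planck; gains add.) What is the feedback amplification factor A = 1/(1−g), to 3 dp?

1.293

Convert to gains: g_lr = -0.729/3.4 = -0.2144; g_wv = 1.5/3.4 = 0.4412.
Total gain g = 0.2268.
A = 1/(1 − 0.2268) = 1.293.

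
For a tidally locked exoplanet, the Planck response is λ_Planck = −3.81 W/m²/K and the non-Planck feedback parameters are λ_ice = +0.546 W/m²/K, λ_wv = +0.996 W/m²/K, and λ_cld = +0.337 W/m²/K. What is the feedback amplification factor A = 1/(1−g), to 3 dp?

Convert to gains: g_ice = 0.546/3.81 = 0.1433; g_wv = 0.996/3.81 = 0.2614; g_cld = 0.337/3.81 = 0.08845.
Total gain g = 0.49315.
A = 1/(1 − 0.49315) = 1.973.

1.973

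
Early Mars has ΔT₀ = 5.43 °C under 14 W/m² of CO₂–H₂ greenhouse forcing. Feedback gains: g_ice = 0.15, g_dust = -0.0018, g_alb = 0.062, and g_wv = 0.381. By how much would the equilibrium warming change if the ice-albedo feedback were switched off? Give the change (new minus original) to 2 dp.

Original: g = 0.5912, ΔT = 5.43/(1−0.5912) = 13.2828 °C.
Without ice-albedo: g' = 0.4412, ΔT' = 5.43/(1−0.4412) = 9.7173 °C.
Change = 9.7173 − 13.2828 = -3.57 °C.

-3.57 °C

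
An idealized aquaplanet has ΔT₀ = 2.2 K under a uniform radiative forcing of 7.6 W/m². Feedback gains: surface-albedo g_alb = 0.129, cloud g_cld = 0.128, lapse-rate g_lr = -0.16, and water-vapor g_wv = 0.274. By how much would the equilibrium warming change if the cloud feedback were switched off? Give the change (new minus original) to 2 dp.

-0.59 K

Original: g = 0.371, ΔT = 2.2/(1−0.371) = 3.4976 K.
Without cloud: g' = 0.243, ΔT' = 2.2/(1−0.243) = 2.9062 K.
Change = 2.9062 − 3.4976 = -0.59 K.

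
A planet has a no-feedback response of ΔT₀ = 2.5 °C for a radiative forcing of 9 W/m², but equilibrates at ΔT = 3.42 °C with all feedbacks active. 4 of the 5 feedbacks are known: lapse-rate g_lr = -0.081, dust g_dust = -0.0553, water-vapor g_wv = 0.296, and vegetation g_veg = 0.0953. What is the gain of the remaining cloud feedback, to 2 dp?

Amplification A = ΔT/ΔT₀ = 3.42/2.5 = 1.368.
Total gain g = 1 − 1/A = 1 − 1/1.368 = 0.269.
Known gains sum to -0.081 − 0.0553 + 0.296 + 0.0953 = 0.255.
g_cld = 0.269 − 0.255 = 0.01.

0.01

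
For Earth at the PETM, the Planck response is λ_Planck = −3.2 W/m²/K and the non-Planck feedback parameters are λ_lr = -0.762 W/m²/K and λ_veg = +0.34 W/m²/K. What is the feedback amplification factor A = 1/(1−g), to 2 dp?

0.88

Convert to gains: g_lr = -0.762/3.2 = -0.2381; g_veg = 0.34/3.2 = 0.1062.
Total gain g = -0.1319.
A = 1/(1 + 0.1319) = 0.88.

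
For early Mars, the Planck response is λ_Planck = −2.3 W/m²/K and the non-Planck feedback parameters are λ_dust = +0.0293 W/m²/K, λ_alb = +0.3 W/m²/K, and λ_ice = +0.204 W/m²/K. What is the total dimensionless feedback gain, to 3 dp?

Convert to gains: g_dust = 0.0293/2.3 = 0.01274; g_alb = 0.3/2.3 = 0.1304; g_ice = 0.204/2.3 = 0.0887.
Total gain g = 0.23184.

0.232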